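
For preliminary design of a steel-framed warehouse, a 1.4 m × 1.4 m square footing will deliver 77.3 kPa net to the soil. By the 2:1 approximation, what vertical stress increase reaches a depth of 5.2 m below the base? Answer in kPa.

Δσ_z ≈ 3.48 kPa

By the 2:1 method the load spreads at 1 horizontal : 2 vertical, so at depth z the loaded area has grown by z in each plan dimension:
Δσ = qBL/((B+z)(L+z)) = 77.3×1.4×1.4/((1.4+5.2)(1.4+5.2)) = 3.4781 kPa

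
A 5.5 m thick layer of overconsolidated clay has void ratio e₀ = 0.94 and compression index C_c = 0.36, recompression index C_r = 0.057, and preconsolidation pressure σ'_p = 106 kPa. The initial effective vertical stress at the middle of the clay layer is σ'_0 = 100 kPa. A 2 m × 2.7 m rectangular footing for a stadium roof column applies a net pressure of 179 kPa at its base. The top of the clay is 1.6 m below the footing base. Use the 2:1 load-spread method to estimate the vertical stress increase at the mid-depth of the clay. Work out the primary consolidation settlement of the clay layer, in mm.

Mid-depth of clay below the footing base: z = 1.6 + 5.5/2 = 4.35 m.
Stress increase at mid-clay by the 2:1 spreading method:
Δσ = qBL/((B+z)(L+z)) = 179×2×2.7/((2+4.35)(2.7+4.35)) = 21.592 kPa
Final effective stress: σ'_f = 100 + 21.592 = 121.59 kPa.
σ'_f = 121.59 > σ'_p = 106 kPa, so the stress path crosses the preconsolidation pressure — recompression up to σ'_p, then virgin compression beyond:
S_c = H/(1+e₀)·[C_r·log₁₀(σ'_p/σ'_0) + C_c·log₁₀(σ'_f/σ'_p)]
    = 5.5/1.94 × [0.057×log₁₀(106/100) + 0.36×log₁₀(121.59/106)]
    = 2.8351 × [0.0014424 + 0.021453] = 0.06491 m

S_c ≈ 64.9 mm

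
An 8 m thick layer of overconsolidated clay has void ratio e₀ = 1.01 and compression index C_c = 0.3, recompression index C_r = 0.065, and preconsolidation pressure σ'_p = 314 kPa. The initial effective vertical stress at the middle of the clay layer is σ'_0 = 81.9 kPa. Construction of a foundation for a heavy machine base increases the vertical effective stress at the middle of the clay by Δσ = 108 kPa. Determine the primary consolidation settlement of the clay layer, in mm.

Final effective stress: σ'_f = 81.9 + 108 = 189.9 kPa.
σ'_f = 189.9 ≤ σ'_p = 314 kPa, so the clay remains overconsolidated and only the recompression index applies:
S_c = C_r·H/(1+e₀)·log₁₀(σ'_f/σ'_0) = 0.065×8/2.01×log₁₀(189.9/81.9)
    = 0.25871 × 0.36524 = 0.09449 m

S_c ≈ 94.5 mm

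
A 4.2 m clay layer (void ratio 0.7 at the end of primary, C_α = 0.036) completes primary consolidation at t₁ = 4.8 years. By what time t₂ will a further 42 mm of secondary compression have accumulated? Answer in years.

t₂ ≈ 14.2 years

S_s = C_α·H/(1+e_p)·log₁₀(t₂/t₁) ⇒ log₁₀(t₂/t₁) = S_s·(1+e_p)/(C_α·H).
log₁₀(t₂/t₁) = 0.042 × (1+0.7) / (0.036×4.2) = 0.4722
t₂ = t₁ × 10^0.4722 = 4.8 × 2.966 = 14.24 years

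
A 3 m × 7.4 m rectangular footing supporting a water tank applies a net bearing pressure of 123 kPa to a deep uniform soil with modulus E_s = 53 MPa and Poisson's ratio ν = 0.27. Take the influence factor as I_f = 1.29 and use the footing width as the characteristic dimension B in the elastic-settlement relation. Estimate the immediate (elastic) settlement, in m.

S_e ≈ 0.00833 m

Immediate (elastic) settlement: S_e = q·B·(1−ν²)/E_s · I_f.
E_s = 53 MPa = 53000 kPa.
S_e = 123 × 3 × (1 − 0.27²) / 53000 × 1.29
    = 123 × 3 × 0.9271 / 53000 × 1.29
    = 0.008327 m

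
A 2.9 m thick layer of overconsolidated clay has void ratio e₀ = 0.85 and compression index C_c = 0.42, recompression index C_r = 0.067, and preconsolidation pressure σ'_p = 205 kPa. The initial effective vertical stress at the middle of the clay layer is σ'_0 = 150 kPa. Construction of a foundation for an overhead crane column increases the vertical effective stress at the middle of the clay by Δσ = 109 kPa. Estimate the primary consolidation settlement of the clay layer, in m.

S_c ≈ 0.0811 m

Final effective stress: σ'_f = 150 + 109 = 259 kPa.
σ'_f = 259 > σ'_p = 205 kPa, so the stress path crosses the preconsolidation pressure — recompression up to σ'_p, then virgin compression beyond:
S_c = H/(1+e₀)·[C_r·log₁₀(σ'_p/σ'_0) + C_c·log₁₀(σ'_f/σ'_p)]
    = 2.9/1.85 × [0.067×log₁₀(205/150) + 0.42×log₁₀(259/205)]
    = 1.5676 × [0.0090894 + 0.042649] = 0.08111 m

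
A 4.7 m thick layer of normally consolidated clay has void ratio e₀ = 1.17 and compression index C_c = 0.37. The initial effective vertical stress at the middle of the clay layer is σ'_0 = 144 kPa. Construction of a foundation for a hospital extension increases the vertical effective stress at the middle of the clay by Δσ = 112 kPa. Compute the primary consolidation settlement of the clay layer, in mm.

S_c ≈ 200 mm

Final effective stress: σ'_f = σ'_0 + Δσ = 144 + 112 = 256 kPa.
Normally consolidated clay, so the full stress increment lies on the virgin compression line:
S_c = C_c·H/(1+e₀)·log₁₀(σ'_f/σ'_0) = 0.37×4.7/(1+1.17)×log₁₀(256/144)
    = 0.80138 × 0.24988 = 0.2002 m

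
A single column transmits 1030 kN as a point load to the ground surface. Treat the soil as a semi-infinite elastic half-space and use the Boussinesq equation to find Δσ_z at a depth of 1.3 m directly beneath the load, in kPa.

Δσ_z ≈ 291 kPa

Boussinesq vertical stress below a point load on an elastic half-space:
Δσ_z = 3P/(2πz²) · [1 + (r/z)²]^(−5/2)
r/z = 0/1.3 = 0; [1+(r/z)²]^(−5/2) = 1.
Δσ_z = 3×1030/(2π×1.3²) × 1 = 291 × 1 = 291 kPa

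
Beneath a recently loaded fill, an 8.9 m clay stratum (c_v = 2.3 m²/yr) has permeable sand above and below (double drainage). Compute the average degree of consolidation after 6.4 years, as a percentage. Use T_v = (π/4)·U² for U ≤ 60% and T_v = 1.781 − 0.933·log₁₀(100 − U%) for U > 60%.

U ≈ 87.1 %

Drainage path length: H_d = H/2 = 4.45 m (double drainage).
T_v = c_v·t/H_d² = 2.3×6.4/4.45² = 0.74334.
T_v = 0.74334 corresponds to the U > 60% branch:
U = 1 − 10^((1.781 − T_v)/0.933)/100 = 0.8705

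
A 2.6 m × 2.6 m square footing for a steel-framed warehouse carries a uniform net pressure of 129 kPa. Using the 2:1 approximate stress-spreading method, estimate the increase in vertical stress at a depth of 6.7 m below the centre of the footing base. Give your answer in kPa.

Δσ_z ≈ 10.1 kPa

By the 2:1 method the load spreads at 1 horizontal : 2 vertical, so at depth z the loaded area has grown by z in each plan dimension:
Δσ = qBL/((B+z)(L+z)) = 129×2.6×2.6/((2.6+6.7)(2.6+6.7)) = 10.083 kPa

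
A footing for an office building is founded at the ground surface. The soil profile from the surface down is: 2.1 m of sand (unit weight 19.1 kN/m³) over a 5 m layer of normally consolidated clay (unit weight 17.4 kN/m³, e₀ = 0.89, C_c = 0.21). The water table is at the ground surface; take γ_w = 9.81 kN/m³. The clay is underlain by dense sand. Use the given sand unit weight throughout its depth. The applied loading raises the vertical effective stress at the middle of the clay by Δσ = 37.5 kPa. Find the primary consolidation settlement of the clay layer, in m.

S_c ≈ 0.164 m

Mid-depth of clay below the ground surface: z = 2.1 + 5/2 = 4.6 m.
Total vertical stress at mid-clay: σ_v = 19.1×2.1 + 17.4×2.5 = 83.61 kPa.
Pore pressure: u = 9.81×(4.6 − 0) = 45.126 kPa.
Initial effective stress: σ'_0 = σ_v − u = 83.61 − 45.126 = 38.484 kPa.
Final effective stress: σ'_f = σ'_0 + Δσ = 38.484 + 37.5 = 75.984 kPa.
Normally consolidated clay, so the full stress increment lies on the virgin compression line:
S_c = C_c·H/(1+e₀)·log₁₀(σ'_f/σ'_0) = 0.21×5/(1+0.89)×log₁₀(75.984/38.484)
    = 0.55556 × 0.29544 = 0.1641 m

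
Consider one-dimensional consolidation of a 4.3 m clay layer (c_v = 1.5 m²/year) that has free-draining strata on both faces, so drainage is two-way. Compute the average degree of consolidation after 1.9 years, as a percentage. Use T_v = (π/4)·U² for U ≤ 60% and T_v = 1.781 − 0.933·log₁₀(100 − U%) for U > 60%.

U ≈ 82.3 %

Drainage path length: H_d = H/2 = 2.15 m (double drainage).
T_v = c_v·t/H_d² = 1.5×1.9/2.15² = 0.61655.
T_v = 0.61655 corresponds to the U > 60% branch:
U = 1 − 10^((1.781 − T_v)/0.933)/100 = 0.823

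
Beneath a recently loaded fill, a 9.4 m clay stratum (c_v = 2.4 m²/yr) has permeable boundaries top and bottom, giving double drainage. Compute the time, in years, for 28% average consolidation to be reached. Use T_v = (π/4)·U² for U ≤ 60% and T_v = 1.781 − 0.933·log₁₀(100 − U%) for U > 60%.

Drainage path length: H_d = H/2 = 4.7 m (double drainage).
U ≤ 60%: T_v = (π/4)·U² = (π/4)×0.28² = 0.061575.
t = T_v·H_d²/c_v = 0.061575×4.7²/2.4 = 0.5667 years.

t ≈ 0.567 years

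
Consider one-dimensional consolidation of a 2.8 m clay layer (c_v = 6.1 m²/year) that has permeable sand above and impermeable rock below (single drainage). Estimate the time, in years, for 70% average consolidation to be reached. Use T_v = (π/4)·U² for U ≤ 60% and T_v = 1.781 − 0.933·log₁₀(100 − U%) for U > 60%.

t ≈ 0.518 years

Drainage path length: H_d = H = 2.8 m (single drainage).
U > 60%: T_v = 1.781 − 0.933·log₁₀(100 − 70) = 0.40285.
t = T_v·H_d²/c_v = 0.40285×2.8²/6.1 = 0.5178 years.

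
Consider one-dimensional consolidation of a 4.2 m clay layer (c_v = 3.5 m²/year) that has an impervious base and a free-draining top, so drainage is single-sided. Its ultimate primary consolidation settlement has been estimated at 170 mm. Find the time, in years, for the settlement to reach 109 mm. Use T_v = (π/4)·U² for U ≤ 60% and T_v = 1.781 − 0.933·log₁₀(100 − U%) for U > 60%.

t ≈ 1.66 years

Drainage path length: H_d = H = 4.2 m (single drainage).
U = S(t)/S_ult = 109/170 = 0.6412.
U > 60%: T_v = 1.781 − 0.933·log₁₀(100 − 64.118) = 0.3303.
t = T_v·H_d²/c_v = 0.3303×4.2²/3.5 = 1.665 years.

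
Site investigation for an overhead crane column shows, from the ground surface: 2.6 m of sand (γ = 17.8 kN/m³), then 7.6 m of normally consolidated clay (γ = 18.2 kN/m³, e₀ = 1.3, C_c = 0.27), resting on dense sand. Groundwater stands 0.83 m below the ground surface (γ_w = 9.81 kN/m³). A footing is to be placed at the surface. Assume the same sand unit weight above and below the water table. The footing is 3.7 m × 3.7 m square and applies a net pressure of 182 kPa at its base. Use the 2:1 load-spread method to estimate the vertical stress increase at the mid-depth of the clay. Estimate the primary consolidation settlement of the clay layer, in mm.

Mid-depth of clay below the ground surface: z = 2.6 + 7.6/2 = 6.4 m.
Total vertical stress at mid-clay: σ_v = 17.8×2.6 + 18.2×3.8 = 115.44 kPa.
Pore pressure: u = 9.81×(6.4 − 0.83) = 54.642 kPa.
Initial effective stress: σ'_0 = σ_v − u = 115.44 − 54.642 = 60.798 kPa.
Stress increase at mid-clay by the 2:1 spreading method:
Δσ = qBL/((B+z)(L+z)) = 182×3.7×3.7/((3.7+6.4)(3.7+6.4)) = 24.425 kPa
Final effective stress: σ'_f = σ'_0 + Δσ = 60.798 + 24.425 = 85.223 kPa.
Normally consolidated clay, so the full stress increment lies on the virgin compression line:
S_c = C_c·H/(1+e₀)·log₁₀(σ'_f/σ'_0) = 0.27×7.6/(1+1.3)×log₁₀(85.223/60.798)
    = 0.89217 × 0.14667 = 0.1309 m

S_c ≈ 131 mm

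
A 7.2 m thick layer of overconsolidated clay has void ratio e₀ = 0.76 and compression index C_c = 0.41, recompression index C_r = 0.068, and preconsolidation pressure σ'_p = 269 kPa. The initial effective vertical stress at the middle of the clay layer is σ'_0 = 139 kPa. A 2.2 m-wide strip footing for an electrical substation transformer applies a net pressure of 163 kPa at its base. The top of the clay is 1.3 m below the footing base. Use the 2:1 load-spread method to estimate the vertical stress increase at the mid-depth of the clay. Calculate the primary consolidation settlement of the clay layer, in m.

Mid-depth of clay below the footing base: z = 1.3 + 7.2/2 = 4.9 m.
Stress increase at mid-clay by the 2:1 spreading method:
Δσ = qB/(B+z) = 163×2.2/(2.2+4.9) = 50.507 kPa
Final effective stress: σ'_f = 139 + 50.507 = 189.51 kPa.
σ'_f = 189.51 ≤ σ'_p = 269 kPa, so the clay remains overconsolidated and only the recompression index applies:
S_c = C_r·H/(1+e₀)·log₁₀(σ'_f/σ'_0) = 0.068×7.2/1.76×log₁₀(189.51/139)
    = 0.27818 × 0.13462 = 0.03745 m

S_c ≈ 0.0374 m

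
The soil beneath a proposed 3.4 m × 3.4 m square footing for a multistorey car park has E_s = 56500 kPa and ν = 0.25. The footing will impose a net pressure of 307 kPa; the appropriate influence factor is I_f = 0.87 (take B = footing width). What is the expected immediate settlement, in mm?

S_e ≈ 15.1 mm

Immediate (elastic) settlement: S_e = q·B·(1−ν²)/E_s · I_f.
S_e = 307 × 3.4 × (1 − 0.25²) / 56500 × 0.87
    = 307 × 3.4 × 0.9375 / 56500 × 0.87
    = 0.01507 m = 15.07 mm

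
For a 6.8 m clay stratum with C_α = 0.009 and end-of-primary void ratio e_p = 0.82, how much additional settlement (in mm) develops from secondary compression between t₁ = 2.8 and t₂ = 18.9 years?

S_s ≈ 27.9 mm

Secondary compression: S_s = C_α·H/(1+e_p)·log₁₀(t₂/t₁)
S_s = 0.009×6.8/(1+0.82)×log₁₀(18.9/2.8)
    = 0.03363 × 0.8293 = 0.02789 m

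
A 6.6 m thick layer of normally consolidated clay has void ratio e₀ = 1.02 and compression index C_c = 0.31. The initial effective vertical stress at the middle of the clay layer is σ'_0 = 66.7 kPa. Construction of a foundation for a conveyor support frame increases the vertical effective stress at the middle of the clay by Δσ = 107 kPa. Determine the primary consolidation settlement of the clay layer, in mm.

Final effective stress: σ'_f = σ'_0 + Δσ = 66.7 + 107 = 173.7 kPa.
Normally consolidated clay, so the full stress increment lies on the virgin compression line:
S_c = C_c·H/(1+e₀)·log₁₀(σ'_f/σ'_0) = 0.31×6.6/(1+1.02)×log₁₀(173.7/66.7)
    = 1.0129 × 0.41567 = 0.421 m

S_c ≈ 421 mm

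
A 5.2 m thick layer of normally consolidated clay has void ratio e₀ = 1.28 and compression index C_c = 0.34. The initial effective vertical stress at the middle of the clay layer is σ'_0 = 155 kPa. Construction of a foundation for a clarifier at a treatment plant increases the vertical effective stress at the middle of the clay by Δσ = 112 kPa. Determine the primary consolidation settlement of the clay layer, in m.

S_c ≈ 0.183 m

Final effective stress: σ'_f = σ'_0 + Δσ = 155 + 112 = 267 kPa.
Normally consolidated clay, so the full stress increment lies on the virgin compression line:
S_c = C_c·H/(1+e₀)·log₁₀(σ'_f/σ'_0) = 0.34×5.2/(1+1.28)×log₁₀(267/155)
    = 0.77544 × 0.23618 = 0.1831 m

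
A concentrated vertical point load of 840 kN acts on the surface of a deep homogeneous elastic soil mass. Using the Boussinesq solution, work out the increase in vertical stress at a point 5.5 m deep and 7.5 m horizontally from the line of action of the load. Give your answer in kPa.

Δσ_z ≈ 0.959 kPa

Boussinesq vertical stress below a point load on an elastic half-space:
Δσ_z = 3P/(2πz²) · [1 + (r/z)²]^(−5/2)
r/z = 7.5/5.5 = 1.3636; [1+(r/z)²]^(−5/2) = 0.072322.
Δσ_z = 3×840/(2π×5.5²) × 0.072322 = 13.259 × 0.072322 = 0.9589 kPa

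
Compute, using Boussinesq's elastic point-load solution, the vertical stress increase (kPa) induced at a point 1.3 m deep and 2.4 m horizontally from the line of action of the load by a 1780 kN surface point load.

Boussinesq vertical stress below a point load on an elastic half-space:
Δσ_z = 3P/(2πz²) · [1 + (r/z)²]^(−5/2)
r/z = 2.4/1.3 = 1.8462; [1+(r/z)²]^(−5/2) = 0.024509.
Δσ_z = 3×1780/(2π×1.3²) × 0.024509 = 502.89 × 0.024509 = 12.33 kPa

Δσ_z ≈ 12.3 kPa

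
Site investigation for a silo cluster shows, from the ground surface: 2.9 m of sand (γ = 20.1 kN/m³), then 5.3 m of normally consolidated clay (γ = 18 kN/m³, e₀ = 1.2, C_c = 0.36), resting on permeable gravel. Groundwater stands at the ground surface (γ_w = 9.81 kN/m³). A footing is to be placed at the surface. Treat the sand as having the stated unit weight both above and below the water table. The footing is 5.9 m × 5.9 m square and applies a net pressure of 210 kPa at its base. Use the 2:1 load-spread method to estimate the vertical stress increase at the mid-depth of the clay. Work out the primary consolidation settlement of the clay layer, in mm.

S_c ≈ 276 mm

Mid-depth of clay below the ground surface: z = 2.9 + 5.3/2 = 5.55 m.
Total vertical stress at mid-clay: σ_v = 20.1×2.9 + 18×2.65 = 105.99 kPa.
Pore pressure: u = 9.81×(5.55 − 0) = 54.446 kPa.
Initial effective stress: σ'_0 = σ_v − u = 105.99 − 54.446 = 51.544 kPa.
Stress increase at mid-clay by the 2:1 spreading method:
Δσ = qBL/((B+z)(L+z)) = 210×5.9×5.9/((5.9+5.55)(5.9+5.55)) = 55.759 kPa
Final effective stress: σ'_f = σ'_0 + Δσ = 51.544 + 55.759 = 107.3 kPa.
Normally consolidated clay, so the full stress increment lies on the virgin compression line:
S_c = C_c·H/(1+e₀)·log₁₀(σ'_f/σ'_0) = 0.36×5.3/(1+1.2)×log₁₀(107.3/51.544)
    = 0.86727 × 0.31842 = 0.2762 m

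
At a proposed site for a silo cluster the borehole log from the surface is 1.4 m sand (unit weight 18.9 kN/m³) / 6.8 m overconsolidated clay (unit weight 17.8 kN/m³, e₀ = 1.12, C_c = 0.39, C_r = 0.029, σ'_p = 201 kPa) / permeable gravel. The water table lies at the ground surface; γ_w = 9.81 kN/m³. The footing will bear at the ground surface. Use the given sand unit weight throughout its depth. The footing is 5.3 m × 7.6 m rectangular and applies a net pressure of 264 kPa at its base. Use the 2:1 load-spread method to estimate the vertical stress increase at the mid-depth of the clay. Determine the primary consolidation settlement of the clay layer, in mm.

Mid-depth of clay below the ground surface: z = 1.4 + 6.8/2 = 4.8 m.
Total vertical stress at mid-clay: σ_v = 18.9×1.4 + 17.8×3.4 = 86.98 kPa.
Pore pressure: u = 9.81×(4.8 − 0) = 47.088 kPa.
Initial effective stress: σ'_0 = σ_v − u = 86.98 − 47.088 = 39.892 kPa.
Stress increase at mid-clay by the 2:1 spreading method:
Δσ = qBL/((B+z)(L+z)) = 264×5.3×7.6/((5.3+4.8)(7.6+4.8)) = 84.908 kPa
Final effective stress: σ'_f = 39.892 + 84.908 = 124.8 kPa.
σ'_f = 124.8 ≤ σ'_p = 201 kPa, so the clay remains overconsolidated and only the recompression index applies:
S_c = C_r·H/(1+e₀)·log₁₀(σ'_f/σ'_0) = 0.029×6.8/2.12×log₁₀(124.8/39.892)
    = 0.093018 × 0.49533 = 0.04607 m

S_c ≈ 46.1 mm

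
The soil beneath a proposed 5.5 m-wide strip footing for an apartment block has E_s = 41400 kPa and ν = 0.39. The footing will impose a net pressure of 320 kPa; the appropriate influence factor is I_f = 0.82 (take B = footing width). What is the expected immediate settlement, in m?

S_e ≈ 0.0296 m

Immediate (elastic) settlement: S_e = q·B·(1−ν²)/E_s · I_f.
S_e = 320 × 5.5 × (1 − 0.39²) / 41400 × 0.82
    = 320 × 5.5 × 0.8479 / 41400 × 0.82
    = 0.02956 m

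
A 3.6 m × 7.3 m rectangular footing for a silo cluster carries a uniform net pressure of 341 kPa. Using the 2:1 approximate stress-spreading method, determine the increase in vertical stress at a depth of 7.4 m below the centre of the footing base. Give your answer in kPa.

By the 2:1 method the load spreads at 1 horizontal : 2 vertical, so at depth z the loaded area has grown by z in each plan dimension:
Δσ = qBL/((B+z)(L+z)) = 341×3.6×7.3/((3.6+7.4)(7.3+7.4)) = 55.42 kPa

Δσ_z ≈ 55.4 kPa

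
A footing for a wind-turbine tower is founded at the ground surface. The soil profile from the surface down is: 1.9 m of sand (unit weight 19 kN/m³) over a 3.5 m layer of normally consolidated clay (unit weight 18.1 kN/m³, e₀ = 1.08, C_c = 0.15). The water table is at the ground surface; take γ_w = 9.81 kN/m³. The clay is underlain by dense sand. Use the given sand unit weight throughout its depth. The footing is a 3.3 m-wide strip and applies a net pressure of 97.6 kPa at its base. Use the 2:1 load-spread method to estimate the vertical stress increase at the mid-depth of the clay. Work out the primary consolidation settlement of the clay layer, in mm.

S_c ≈ 98.2 mm

Mid-depth of clay below the ground surface: z = 1.9 + 3.5/2 = 3.65 m.
Total vertical stress at mid-clay: σ_v = 19×1.9 + 18.1×1.75 = 67.775 kPa.
Pore pressure: u = 9.81×(3.65 − 0) = 35.806 kPa.
Initial effective stress: σ'_0 = σ_v − u = 67.775 − 35.806 = 31.969 kPa.
Stress increase at mid-clay by the 2:1 spreading method:
Δσ = qB/(B+z) = 97.6×3.3/(3.3+3.65) = 46.342 kPa
Final effective stress: σ'_f = σ'_0 + Δσ = 31.969 + 46.342 = 78.311 kPa.
Normally consolidated clay, so the full stress increment lies on the virgin compression line:
S_c = C_c·H/(1+e₀)·log₁₀(σ'_f/σ'_0) = 0.15×3.5/(1+1.08)×log₁₀(78.311/31.969)
    = 0.2524 × 0.38909 = 0.09821 m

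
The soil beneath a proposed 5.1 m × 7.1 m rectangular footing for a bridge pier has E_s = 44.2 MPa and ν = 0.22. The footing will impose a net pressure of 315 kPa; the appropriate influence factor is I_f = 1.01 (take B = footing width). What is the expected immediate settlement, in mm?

Immediate (elastic) settlement: S_e = q·B·(1−ν²)/E_s · I_f.
E_s = 44.2 MPa = 44200 kPa.
S_e = 315 × 5.1 × (1 − 0.22²) / 44200 × 1.01
    = 315 × 5.1 × 0.9516 / 44200 × 1.01
    = 0.03493 m = 34.93 mm

S_e ≈ 34.9 mm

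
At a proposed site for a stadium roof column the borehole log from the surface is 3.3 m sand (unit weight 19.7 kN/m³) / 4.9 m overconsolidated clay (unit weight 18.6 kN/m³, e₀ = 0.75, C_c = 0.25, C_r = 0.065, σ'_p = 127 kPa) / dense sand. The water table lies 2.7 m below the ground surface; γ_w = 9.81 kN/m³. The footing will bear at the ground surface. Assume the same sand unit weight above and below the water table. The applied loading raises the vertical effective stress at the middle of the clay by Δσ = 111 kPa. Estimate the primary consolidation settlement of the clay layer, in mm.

S_c ≈ 161 mm

Mid-depth of clay below the ground surface: z = 3.3 + 4.9/2 = 5.75 m.
Total vertical stress at mid-clay: σ_v = 19.7×3.3 + 18.6×2.45 = 110.58 kPa.
Pore pressure: u = 9.81×(5.75 − 2.7) = 29.921 kPa.
Initial effective stress: σ'_0 = σ_v − u = 110.58 − 29.921 = 80.659 kPa.
Final effective stress: σ'_f = 80.659 + 111 = 191.66 kPa.
σ'_f = 191.66 > σ'_p = 127 kPa, so the stress path crosses the preconsolidation pressure — recompression up to σ'_p, then virgin compression beyond:
S_c = H/(1+e₀)·[C_r·log₁₀(σ'_p/σ'_0) + C_c·log₁₀(σ'_f/σ'_p)]
    = 4.9/1.75 × [0.065×log₁₀(127/80.659) + 0.25×log₁₀(191.66/127)]
    = 2.8 × [0.012815 + 0.044682] = 0.161 m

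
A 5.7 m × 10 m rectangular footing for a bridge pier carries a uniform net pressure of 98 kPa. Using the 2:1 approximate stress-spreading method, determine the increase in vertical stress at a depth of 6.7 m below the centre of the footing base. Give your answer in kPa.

Δσ_z ≈ 27 kPa

By the 2:1 method the load spreads at 1 horizontal : 2 vertical, so at depth z the loaded area has grown by z in each plan dimension:
Δσ = qBL/((B+z)(L+z)) = 98×5.7×10/((5.7+6.7)(10+6.7)) = 26.975 kPa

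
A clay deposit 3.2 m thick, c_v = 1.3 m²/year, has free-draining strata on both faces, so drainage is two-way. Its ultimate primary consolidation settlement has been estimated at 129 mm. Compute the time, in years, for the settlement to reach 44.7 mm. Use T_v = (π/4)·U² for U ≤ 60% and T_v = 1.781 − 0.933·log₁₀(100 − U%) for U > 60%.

Drainage path length: H_d = H/2 = 1.6 m (double drainage).
U = S(t)/S_ult = 44.7/129 = 0.3465.
U ≤ 60%: T_v = (π/4)·U² = (π/4)×0.34651² = 0.094303.
t = T_v·H_d²/c_v = 0.094303×1.6²/1.3 = 0.1857 years.

t ≈ 0.186 years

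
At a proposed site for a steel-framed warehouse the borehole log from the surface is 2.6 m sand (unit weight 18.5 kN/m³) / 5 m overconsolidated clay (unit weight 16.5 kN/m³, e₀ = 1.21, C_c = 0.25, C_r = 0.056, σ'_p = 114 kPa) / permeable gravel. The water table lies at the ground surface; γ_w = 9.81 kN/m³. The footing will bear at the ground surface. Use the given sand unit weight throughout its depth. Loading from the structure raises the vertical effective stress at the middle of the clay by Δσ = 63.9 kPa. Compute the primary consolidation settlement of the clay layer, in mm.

S_c ≈ 53.1 mm

Mid-depth of clay below the ground surface: z = 2.6 + 5/2 = 5.1 m.
Total vertical stress at mid-clay: σ_v = 18.5×2.6 + 16.5×2.5 = 89.35 kPa.
Pore pressure: u = 9.81×(5.1 − 0) = 50.031 kPa.
Initial effective stress: σ'_0 = σ_v − u = 89.35 − 50.031 = 39.319 kPa.
Final effective stress: σ'_f = 39.319 + 63.9 = 103.22 kPa.
σ'_f = 103.22 ≤ σ'_p = 114 kPa, so the clay remains overconsolidated and only the recompression index applies:
S_c = C_r·H/(1+e₀)·log₁₀(σ'_f/σ'_0) = 0.056×5/2.21×log₁₀(103.22/39.319)
    = 0.12669 × 0.41916 = 0.05311 m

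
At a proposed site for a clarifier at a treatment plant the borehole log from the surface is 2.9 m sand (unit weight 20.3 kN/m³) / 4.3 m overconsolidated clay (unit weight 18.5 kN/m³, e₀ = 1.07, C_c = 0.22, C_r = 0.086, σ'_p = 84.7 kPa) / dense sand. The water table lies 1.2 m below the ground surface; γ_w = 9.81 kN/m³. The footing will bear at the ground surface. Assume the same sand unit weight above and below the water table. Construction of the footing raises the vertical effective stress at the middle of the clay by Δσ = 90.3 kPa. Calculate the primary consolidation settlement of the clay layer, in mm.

S_c ≈ 141 mm

Mid-depth of clay below the ground surface: z = 2.9 + 4.3/2 = 5.05 m.
Total vertical stress at mid-clay: σ_v = 20.3×2.9 + 18.5×2.15 = 98.645 kPa.
Pore pressure: u = 9.81×(5.05 − 1.2) = 37.769 kPa.
Initial effective stress: σ'_0 = σ_v − u = 98.645 − 37.769 = 60.876 kPa.
Final effective stress: σ'_f = 60.876 + 90.3 = 151.18 kPa.
σ'_f = 151.18 > σ'_p = 84.7 kPa, so the stress path crosses the preconsolidation pressure — recompression up to σ'_p, then virgin compression beyond:
S_c = H/(1+e₀)·[C_r·log₁₀(σ'_p/σ'_0) + C_c·log₁₀(σ'_f/σ'_p)]
    = 4.3/2.07 × [0.086×log₁₀(84.7/60.876) + 0.22×log₁₀(151.18/84.7)]
    = 2.0773 × [0.012336 + 0.055354] = 0.1406 m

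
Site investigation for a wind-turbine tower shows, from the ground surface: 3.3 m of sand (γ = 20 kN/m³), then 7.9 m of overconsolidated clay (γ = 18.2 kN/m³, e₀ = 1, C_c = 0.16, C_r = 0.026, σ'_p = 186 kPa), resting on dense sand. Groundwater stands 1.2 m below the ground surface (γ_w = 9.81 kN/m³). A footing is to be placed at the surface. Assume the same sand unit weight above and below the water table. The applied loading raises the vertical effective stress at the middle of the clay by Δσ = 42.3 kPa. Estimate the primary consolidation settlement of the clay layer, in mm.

S_c ≈ 19.2 mm

Mid-depth of clay below the ground surface: z = 3.3 + 7.9/2 = 7.25 m.
Total vertical stress at mid-clay: σ_v = 20×3.3 + 18.2×3.95 = 137.89 kPa.
Pore pressure: u = 9.81×(7.25 − 1.2) = 59.351 kPa.
Initial effective stress: σ'_0 = σ_v − u = 137.89 − 59.351 = 78.539 kPa.
Final effective stress: σ'_f = 78.539 + 42.3 = 120.84 kPa.
σ'_f = 120.84 ≤ σ'_p = 186 kPa, so the clay remains overconsolidated and only the recompression index applies:
S_c = C_r·H/(1+e₀)·log₁₀(σ'_f/σ'_0) = 0.026×7.9/2×log₁₀(120.84/78.539)
    = 0.1027 × 0.18713 = 0.01922 m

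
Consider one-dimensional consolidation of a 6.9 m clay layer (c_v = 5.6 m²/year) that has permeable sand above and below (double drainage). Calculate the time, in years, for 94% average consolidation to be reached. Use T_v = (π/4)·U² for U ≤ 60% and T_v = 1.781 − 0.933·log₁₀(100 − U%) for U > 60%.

Drainage path length: H_d = H/2 = 3.45 m (double drainage).
U > 60%: T_v = 1.781 − 0.933·log₁₀(100 − 94) = 1.055.
t = T_v·H_d²/c_v = 1.055×3.45²/5.6 = 2.242 years.

t ≈ 2.24 years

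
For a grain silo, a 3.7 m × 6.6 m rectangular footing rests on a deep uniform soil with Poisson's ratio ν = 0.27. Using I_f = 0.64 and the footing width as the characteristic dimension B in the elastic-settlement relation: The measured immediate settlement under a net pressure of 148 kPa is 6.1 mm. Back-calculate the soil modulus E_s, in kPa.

E_s ≈ 53300 kPa

S_e = q·B·(1−ν²)/E_s · I_f  ⇒  E_s = q·B·(1−ν²)·I_f / S_e.
E_s = 148 × 3.7 × 0.9271 × 0.64 / 0.0061 = 53260 kPa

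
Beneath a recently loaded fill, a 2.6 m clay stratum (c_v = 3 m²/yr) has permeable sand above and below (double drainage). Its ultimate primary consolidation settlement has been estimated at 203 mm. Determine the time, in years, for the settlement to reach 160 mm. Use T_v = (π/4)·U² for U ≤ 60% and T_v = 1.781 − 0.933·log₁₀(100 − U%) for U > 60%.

t ≈ 0.306 years

Drainage path length: H_d = H/2 = 1.3 m (double drainage).
U = S(t)/S_ult = 160/203 = 0.7882.
U > 60%: T_v = 1.781 − 0.933·log₁₀(100 − 78.818) = 0.54387.
t = T_v·H_d²/c_v = 0.54387×1.3²/3 = 0.3064 years.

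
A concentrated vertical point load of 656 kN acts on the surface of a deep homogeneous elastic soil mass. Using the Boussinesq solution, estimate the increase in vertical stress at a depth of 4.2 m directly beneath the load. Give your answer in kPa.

Boussinesq vertical stress below a point load on an elastic half-space:
Δσ_z = 3P/(2πz²) · [1 + (r/z)²]^(−5/2)
r/z = 0/4.2 = 0; [1+(r/z)²]^(−5/2) = 1.
Δσ_z = 3×656/(2π×4.2²) × 1 = 17.756 × 1 = 17.76 kPa

Δσ_z ≈ 17.8 kPa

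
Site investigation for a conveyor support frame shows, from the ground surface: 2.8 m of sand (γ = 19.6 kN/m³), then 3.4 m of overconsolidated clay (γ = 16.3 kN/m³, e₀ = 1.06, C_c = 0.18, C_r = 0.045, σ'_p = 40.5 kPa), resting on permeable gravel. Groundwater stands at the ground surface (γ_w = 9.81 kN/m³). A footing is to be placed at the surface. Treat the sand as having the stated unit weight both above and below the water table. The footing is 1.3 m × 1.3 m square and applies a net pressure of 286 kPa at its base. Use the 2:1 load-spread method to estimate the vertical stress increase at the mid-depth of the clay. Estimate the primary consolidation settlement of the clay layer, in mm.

Mid-depth of clay below the ground surface: z = 2.8 + 3.4/2 = 4.5 m.
Total vertical stress at mid-clay: σ_v = 19.6×2.8 + 16.3×1.7 = 82.59 kPa.
Pore pressure: u = 9.81×(4.5 − 0) = 44.145 kPa.
Initial effective stress: σ'_0 = σ_v − u = 82.59 − 44.145 = 38.445 kPa.
Stress increase at mid-clay by the 2:1 spreading method:
Δσ = qBL/((B+z)(L+z)) = 286×1.3×1.3/((1.3+4.5)(1.3+4.5)) = 14.368 kPa
Final effective stress: σ'_f = 38.445 + 14.368 = 52.813 kPa.
σ'_f = 52.813 > σ'_p = 40.5 kPa, so the stress path crosses the preconsolidation pressure — recompression up to σ'_p, then virgin compression beyond:
S_c = H/(1+e₀)·[C_r·log₁₀(σ'_p/σ'_0) + C_c·log₁₀(σ'_f/σ'_p)]
    = 3.4/2.06 × [0.045×log₁₀(40.5/38.445) + 0.18×log₁₀(52.813/40.5)]
    = 1.6505 × [0.0010177 + 0.020751] = 0.03593 m

S_c ≈ 35.9 mm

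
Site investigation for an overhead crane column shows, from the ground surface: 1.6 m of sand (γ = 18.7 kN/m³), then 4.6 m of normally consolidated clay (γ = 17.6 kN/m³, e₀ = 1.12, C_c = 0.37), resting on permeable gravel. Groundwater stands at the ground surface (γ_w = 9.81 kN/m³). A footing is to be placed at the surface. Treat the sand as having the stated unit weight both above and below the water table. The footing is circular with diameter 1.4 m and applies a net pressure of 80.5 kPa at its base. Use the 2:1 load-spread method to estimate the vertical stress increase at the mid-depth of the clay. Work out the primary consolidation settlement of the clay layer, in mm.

Mid-depth of clay below the ground surface: z = 1.6 + 4.6/2 = 3.9 m.
Total vertical stress at mid-clay: σ_v = 18.7×1.6 + 17.6×2.3 = 70.4 kPa.
Pore pressure: u = 9.81×(3.9 − 0) = 38.259 kPa.
Initial effective stress: σ'_0 = σ_v − u = 70.4 − 38.259 = 32.141 kPa.
Stress increase at mid-clay by the 2:1 spreading method:
Δσ ≈ qD²/(D+z)² = 80.5×1.4²/(1.4+3.9)² = 5.6169 kPa
Final effective stress: σ'_f = σ'_0 + Δσ = 32.141 + 5.6169 = 37.758 kPa.
Normally consolidated clay, so the full stress increment lies on the virgin compression line:
S_c = C_c·H/(1+e₀)·log₁₀(σ'_f/σ'_0) = 0.37×4.6/(1+1.12)×log₁₀(37.758/32.141)
    = 0.80283 × 0.06995 = 0.05616 m

S_c ≈ 56.2 mm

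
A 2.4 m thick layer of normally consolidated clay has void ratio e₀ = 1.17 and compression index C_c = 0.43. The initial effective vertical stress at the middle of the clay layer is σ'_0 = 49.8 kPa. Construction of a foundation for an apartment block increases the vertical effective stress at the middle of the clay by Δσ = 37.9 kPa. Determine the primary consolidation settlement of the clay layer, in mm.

Final effective stress: σ'_f = σ'_0 + Δσ = 49.8 + 37.9 = 87.7 kPa.
Normally consolidated clay, so the full stress increment lies on the virgin compression line:
S_c = C_c·H/(1+e₀)·log₁₀(σ'_f/σ'_0) = 0.43×2.4/(1+1.17)×log₁₀(87.7/49.8)
    = 0.47558 × 0.24577 = 0.1169 m

S_c ≈ 117 mm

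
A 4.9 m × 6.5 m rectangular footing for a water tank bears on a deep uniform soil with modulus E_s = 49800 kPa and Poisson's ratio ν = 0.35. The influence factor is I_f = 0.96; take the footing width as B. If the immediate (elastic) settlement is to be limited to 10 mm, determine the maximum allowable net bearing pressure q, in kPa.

q ≈ 121 kPa

S_e = q·B·(1−ν²)/E_s · I_f  ⇒  q = S_e·E_s / (B·(1−ν²)·I_f).
q = 0.01 × 49800 / (4.9 × 0.8775 × 0.96) = 120.6 kPa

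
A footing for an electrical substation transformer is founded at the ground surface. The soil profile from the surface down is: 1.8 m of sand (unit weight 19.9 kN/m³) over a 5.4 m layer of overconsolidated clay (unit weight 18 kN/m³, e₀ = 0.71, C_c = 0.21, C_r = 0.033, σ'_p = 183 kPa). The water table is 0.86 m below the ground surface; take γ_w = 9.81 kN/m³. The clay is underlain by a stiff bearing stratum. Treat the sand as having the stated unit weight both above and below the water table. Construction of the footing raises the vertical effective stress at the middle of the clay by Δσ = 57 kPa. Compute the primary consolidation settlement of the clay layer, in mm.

S_c ≈ 35.1 mm

Mid-depth of clay below the ground surface: z = 1.8 + 5.4/2 = 4.5 m.
Total vertical stress at mid-clay: σ_v = 19.9×1.8 + 18×2.7 = 84.42 kPa.
Pore pressure: u = 9.81×(4.5 − 0.86) = 35.708 kPa.
Initial effective stress: σ'_0 = σ_v − u = 84.42 − 35.708 = 48.712 kPa.
Final effective stress: σ'_f = 48.712 + 57 = 105.71 kPa.
σ'_f = 105.71 ≤ σ'_p = 183 kPa, so the clay remains overconsolidated and only the recompression index applies:
S_c = C_r·H/(1+e₀)·log₁₀(σ'_f/σ'_0) = 0.033×5.4/1.71×log₁₀(105.71/48.712)
    = 0.10421 × 0.33648 = 0.03506 m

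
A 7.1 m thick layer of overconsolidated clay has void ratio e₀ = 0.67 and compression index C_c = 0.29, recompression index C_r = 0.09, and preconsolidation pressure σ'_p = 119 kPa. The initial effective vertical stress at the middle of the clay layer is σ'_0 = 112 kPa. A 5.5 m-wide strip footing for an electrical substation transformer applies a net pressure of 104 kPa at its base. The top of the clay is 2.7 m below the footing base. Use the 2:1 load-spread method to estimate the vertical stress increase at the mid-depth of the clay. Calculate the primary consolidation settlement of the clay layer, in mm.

Mid-depth of clay below the footing base: z = 2.7 + 7.1/2 = 6.25 m.
Stress increase at mid-clay by the 2:1 spreading method:
Δσ = qB/(B+z) = 104×5.5/(5.5+6.25) = 48.681 kPa
Final effective stress: σ'_f = 112 + 48.681 = 160.68 kPa.
σ'_f = 160.68 > σ'_p = 119 kPa, so the stress path crosses the preconsolidation pressure — recompression up to σ'_p, then virgin compression beyond:
S_c = H/(1+e₀)·[C_r·log₁₀(σ'_p/σ'_0) + C_c·log₁₀(σ'_f/σ'_p)]
    = 7.1/1.67 × [0.09×log₁₀(119/112) + 0.29×log₁₀(160.68/119)]
    = 4.2515 × [0.0023696 + 0.03782] = 0.1709 m

S_c ≈ 171 mm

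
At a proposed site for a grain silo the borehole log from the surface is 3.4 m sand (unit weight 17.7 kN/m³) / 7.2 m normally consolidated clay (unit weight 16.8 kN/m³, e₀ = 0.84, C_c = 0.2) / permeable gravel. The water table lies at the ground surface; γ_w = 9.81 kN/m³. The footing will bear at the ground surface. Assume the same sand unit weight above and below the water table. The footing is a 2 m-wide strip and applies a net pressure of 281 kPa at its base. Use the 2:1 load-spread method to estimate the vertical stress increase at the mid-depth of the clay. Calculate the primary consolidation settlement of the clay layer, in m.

S_c ≈ 0.268 m

Mid-depth of clay below the ground surface: z = 3.4 + 7.2/2 = 7 m.
Total vertical stress at mid-clay: σ_v = 17.7×3.4 + 16.8×3.6 = 120.66 kPa.
Pore pressure: u = 9.81×(7 − 0) = 68.67 kPa.
Initial effective stress: σ'_0 = σ_v − u = 120.66 − 68.67 = 51.99 kPa.
Stress increase at mid-clay by the 2:1 spreading method:
Δσ = qB/(B+z) = 281×2/(2+7) = 62.444 kPa
Final effective stress: σ'_f = σ'_0 + Δσ = 51.99 + 62.444 = 114.43 kPa.
Normally consolidated clay, so the full stress increment lies on the virgin compression line:
S_c = C_c·H/(1+e₀)·log₁₀(σ'_f/σ'_0) = 0.2×7.2/(1+0.84)×log₁₀(114.43/51.99)
    = 0.78261 × 0.34262 = 0.2681 m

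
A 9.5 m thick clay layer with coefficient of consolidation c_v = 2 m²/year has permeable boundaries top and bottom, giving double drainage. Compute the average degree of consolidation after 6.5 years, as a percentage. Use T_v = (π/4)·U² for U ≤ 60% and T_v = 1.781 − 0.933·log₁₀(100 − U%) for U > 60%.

Drainage path length: H_d = H/2 = 4.75 m (double drainage).
T_v = c_v·t/H_d² = 2×6.5/4.75² = 0.57618.
T_v = 0.57618 corresponds to the U > 60% branch:
U = 1 − 10^((1.781 − T_v)/0.933)/100 = 0.8044

U ≈ 80.4 %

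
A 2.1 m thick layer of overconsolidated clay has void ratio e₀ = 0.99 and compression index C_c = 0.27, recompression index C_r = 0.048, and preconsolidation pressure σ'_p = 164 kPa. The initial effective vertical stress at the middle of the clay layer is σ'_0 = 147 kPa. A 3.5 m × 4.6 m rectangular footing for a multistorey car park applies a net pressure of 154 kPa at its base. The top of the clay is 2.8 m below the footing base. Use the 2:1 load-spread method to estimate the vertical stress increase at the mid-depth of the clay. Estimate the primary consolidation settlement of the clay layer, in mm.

Mid-depth of clay below the footing base: z = 2.8 + 2.1/2 = 3.85 m.
Stress increase at mid-clay by the 2:1 spreading method:
Δσ = qBL/((B+z)(L+z)) = 154×3.5×4.6/((3.5+3.85)(4.6+3.85)) = 39.921 kPa
Final effective stress: σ'_f = 147 + 39.921 = 186.92 kPa.
σ'_f = 186.92 > σ'_p = 164 kPa, so the stress path crosses the preconsolidation pressure — recompression up to σ'_p, then virgin compression beyond:
S_c = H/(1+e₀)·[C_r·log₁₀(σ'_p/σ'_0) + C_c·log₁₀(σ'_f/σ'_p)]
    = 2.1/1.99 × [0.048×log₁₀(164/147) + 0.27×log₁₀(186.92/164)]
    = 1.0553 × [0.0022813 + 0.015339] = 0.01859 m

S_c ≈ 18.6 mm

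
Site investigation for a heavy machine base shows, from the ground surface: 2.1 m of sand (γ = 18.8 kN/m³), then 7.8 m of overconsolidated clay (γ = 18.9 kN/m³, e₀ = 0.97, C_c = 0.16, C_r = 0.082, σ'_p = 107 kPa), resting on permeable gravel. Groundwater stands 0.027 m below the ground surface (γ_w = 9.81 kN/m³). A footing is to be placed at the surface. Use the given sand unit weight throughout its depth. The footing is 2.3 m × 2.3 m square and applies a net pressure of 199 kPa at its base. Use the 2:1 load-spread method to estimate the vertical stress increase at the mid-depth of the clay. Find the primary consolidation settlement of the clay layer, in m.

S_c ≈ 0.0348 m

Mid-depth of clay below the ground surface: z = 2.1 + 7.8/2 = 6 m.
Total vertical stress at mid-clay: σ_v = 18.8×2.1 + 18.9×3.9 = 113.19 kPa.
Pore pressure: u = 9.81×(6 − 0.027) = 58.595 kPa.
Initial effective stress: σ'_0 = σ_v − u = 113.19 − 58.595 = 54.595 kPa.
Stress increase at mid-clay by the 2:1 spreading method:
Δσ = qBL/((B+z)(L+z)) = 199×2.3×2.3/((2.3+6)(2.3+6)) = 15.281 kPa
Final effective stress: σ'_f = 54.595 + 15.281 = 69.876 kPa.
σ'_f = 69.876 ≤ σ'_p = 107 kPa, so the clay remains overconsolidated and only the recompression index applies:
S_c = C_r·H/(1+e₀)·log₁₀(σ'_f/σ'_0) = 0.082×7.8/1.97×log₁₀(69.876/54.595)
    = 0.32467 × 0.10718 = 0.0348 m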